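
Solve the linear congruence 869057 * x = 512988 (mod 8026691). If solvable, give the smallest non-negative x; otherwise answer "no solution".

4820890

First find gcd(869057, 8026691):
8026691 = 9*869057 + 205178
869057 = 4*205178 + 48345
205178 = 4*48345 + 11798
48345 = 4*11798 + 1153
11798 = 10*1153 + 268
1153 = 4*268 + 81
268 = 3*81 + 25
81 = 3*25 + 6
25 = 4*6 + 1
6 = 6*1 + 0
gcd = 1, so a unique solution mod 8026691 exists.
Back-substitute for the Bézout coefficients:
1 = 25 − 4·6
1 = −4·81 + 13·25
1 = 13·268 − 43·81
1 = −43·1153 + 185·268
1 = 185·11798 − 1893·1153
1 = −1893·48345 + 7757·11798
1 = 7757·205178 − 32921·48345
1 = −32921·869057 + 139441·205178
1 = 139441·8026691 − 1287890·869057
So 869057·(-1287890) ≡ 1 (mod 8026691), giving 869057⁻¹ ≡ 6738801.
x ≡ 869057⁻¹·512988 ≡ 6738801·512988 ≡ 4820890 (mod 8026691).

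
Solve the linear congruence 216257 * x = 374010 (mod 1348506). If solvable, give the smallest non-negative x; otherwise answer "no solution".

456708

First find gcd(216257, 1348506):
1348506 = 6×216257 + 50964
216257 = 4×50964 + 12401
50964 = 4×12401 + 1360
12401 = 9×1360 + 161
1360 = 8×161 + 72
161 = 2×72 + 17
72 = 4×17 + 4
17 = 4×4 + 1
4 = 4×1 + 0
gcd = 1, so a unique solution mod 1348506 exists.
Back-substitute for the Bézout coefficients:
1 = 17 − 4·4
1 = −4·72 + 17·17
1 = 17·161 − 38·72
1 = −38·1360 + 321·161
1 = 321·12401 − 2927·1360
1 = −2927·50964 + 12029·12401
1 = 12029·216257 − 51043·50964
1 = −51043·1348506 + 318287·216257
So 216257·(318287) ≡ 1 (mod 1348506), giving 216257⁻¹ ≡ 318287.
x ≡ 216257⁻¹·374010 ≡ 318287·374010 ≡ 456708 (mod 1348506).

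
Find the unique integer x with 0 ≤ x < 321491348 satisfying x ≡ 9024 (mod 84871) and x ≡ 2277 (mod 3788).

Write x = 9024 + 84871·k. Then 84871·k ≡ 2277 − 9024 ≡ 829 (mod 3788).
Need 84871⁻¹ mod 3788. Extended Euclid on (3788, 1535):
3788 = 2·1535 + 718
1535 = 2·718 + 99
718 = 7·99 + 25
99 = 3·25 + 24
25 = 1·24 + 1
24 = 24·1 + 0
Back-substitute:
1 = 25 − 24
1 = −99 + 4·25
1 = 4·718 − 29·99
1 = −29·1535 + 62·718
1 = 62·3788 − 153·1535
84871⁻¹ ≡ 3635 (mod 3788), so k ≡ 3635·829 ≡ 1955 (mod 3788).
x = 9024 + 84871·1955 = 165931829.

165931829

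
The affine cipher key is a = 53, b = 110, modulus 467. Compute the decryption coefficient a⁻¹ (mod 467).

Run Euclid on (467, 53):
467 = 8×53 + 43
53 = 1×43 + 10
43 = 4×10 + 3
10 = 3×3 + 1
3 = 3×1 + 0
The gcd is 1. Working backward:
1 = 10 − 3·3
1 = −3·43 + 13·10
1 = 13·53 − 16·43
1 = −16·467 + 141·53
So 53·141 ≡ 1 (mod 467).

141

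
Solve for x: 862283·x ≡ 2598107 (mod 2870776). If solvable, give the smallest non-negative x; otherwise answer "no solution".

2277609

First find gcd(862283, 2870776):
2870776 = 3·862283 + 283927
862283 = 3·283927 + 10502
283927 = 27·10502 + 373
10502 = 28·373 + 58
373 = 6·58 + 25
58 = 2·25 + 8
25 = 3·8 + 1
8 = 8·1 + 0
gcd = 1, so a unique solution mod 2870776 exists.
Back-substitute for the Bézout coefficients:
1 = 25 − 3·8
1 = −3·58 + 7·25
1 = 7·373 − 45·58
1 = −45·10502 + 1267·373
1 = 1267·283927 − 34254·10502
1 = −34254·862283 + 104029·283927
1 = 104029·2870776 − 346341·862283
So 862283·(-346341) ≡ 1 (mod 2870776), giving 862283⁻¹ ≡ 2524435.
x ≡ 862283⁻¹·2598107 ≡ 2524435·2598107 ≡ 2277609 (mod 2870776).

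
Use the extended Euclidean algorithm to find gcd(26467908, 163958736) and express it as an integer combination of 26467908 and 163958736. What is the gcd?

Euclidean algorithm:
163958736 = 6*26467908 + 5151288
26467908 = 5*5151288 + 711468
5151288 = 7*711468 + 171012
711468 = 4*171012 + 27420
171012 = 6*27420 + 6492
27420 = 4*6492 + 1452
6492 = 4*1452 + 684
1452 = 2*684 + 84
684 = 8*84 + 12
84 = 7*12 + 0
gcd(26467908, 163958736) = 12.
Back-substituting:
12 = 684 − 8·84
12 = −8·1452 + 17·684
12 = 17·6492 − 76·1452
12 = −76·27420 + 321·6492
12 = 321·171012 − 2002·27420
12 = −2002·711468 + 8329·171012
12 = 8329·5151288 − 60305·711468
12 = −60305·26467908 + 309854·5151288
12 = 309854·163958736 − 1919429·26467908
So 12 = (309854)·163958736 + (-1919429)·26467908.

12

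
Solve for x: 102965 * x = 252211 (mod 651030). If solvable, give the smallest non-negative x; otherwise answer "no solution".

gcd(102965, 651030):
651030 = 6*102965 + 33240
102965 = 3*33240 + 3245
33240 = 10*3245 + 790
3245 = 4*790 + 85
790 = 9*85 + 25
85 = 3*25 + 10
25 = 2*10 + 5
10 = 2*5 + 0
gcd = 5, but 5 ∤ 252211, so the congruence has no solution.

no solution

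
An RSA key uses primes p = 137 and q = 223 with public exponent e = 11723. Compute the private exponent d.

24611

φ(n) = (p−1)(q−1) = 136·222 = 30192.
Need d with 11723·d ≡ 1 (mod 30192). Apply the extended Euclidean algorithm:
30192 = 2×11723 + 6746
11723 = 1×6746 + 4977
6746 = 1×4977 + 1769
4977 = 2×1769 + 1439
1769 = 1×1439 + 330
1439 = 4×330 + 119
330 = 2×119 + 92
119 = 1×92 + 27
92 = 3×27 + 11
27 = 2×11 + 5
11 = 2×5 + 1
5 = 5×1 + 0
Back-substitute:
1 = 11 − 2·5
1 = −2·27 + 5·11
1 = 5·92 − 17·27
1 = −17·119 + 22·92
1 = 22·330 − 61·119
1 = −61·1439 + 266·330
1 = 266·1769 − 327·1439
1 = −327·4977 + 920·1769
1 = 920·6746 − 1247·4977
1 = −1247·11723 + 2167·6746
1 = 2167·30192 − 5581·11723
So 11723·(-5581) ≡ 1 (mod 30192), hence d ≡ -5581 ≡ 24611 (mod 30192).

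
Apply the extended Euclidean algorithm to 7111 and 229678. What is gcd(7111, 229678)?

1

Apply Euclid's algorithm to 229678 and 7111:
229678 = 32·7111 + 2126
7111 = 3·2126 + 733
2126 = 2·733 + 660
733 = 1·660 + 73
660 = 9·73 + 3
73 = 24·3 + 1
3 = 3·1 + 0
gcd(7111, 229678) = 1.
Express as a combination:
1 = 73 − 24·3
1 = −24·660 + 217·73
1 = 217·733 − 241·660
1 = −241·2126 + 699·733
1 = 699·7111 − 2338·2126
1 = −2338·229678 + 75515·7111
So 1 = (-2338)·229678 + (75515)·7111.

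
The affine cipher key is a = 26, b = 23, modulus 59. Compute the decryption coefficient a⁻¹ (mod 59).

25

gcd(59, 26) by repeated division:
59 = 2*26 + 7
26 = 3*7 + 5
7 = 1*5 + 2
5 = 2*2 + 1
2 = 2*1 + 0
Since gcd(26, 59) = 1, back-substitute to write 1 as a combination:
1 = 5 − 2·2
1 = −2·7 + 3·5
1 = 3·26 − 11·7
1 = −11·59 + 25·26
So 26·25 ≡ 1 (mod 59).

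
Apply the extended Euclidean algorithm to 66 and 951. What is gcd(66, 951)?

Euclidean algorithm:
951 = 14·66 + 27
66 = 2·27 + 12
27 = 2·12 + 3
12 = 4·3 + 0
gcd(66, 951) = 3.
Back-substituting:
3 = 27 − 2·12
3 = −2·66 + 5·27
3 = 5·951 − 72·66
So 3 = (5)·951 + (-72)·66.

3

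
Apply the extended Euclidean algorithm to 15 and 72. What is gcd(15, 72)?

3

Repeated division:
72 = 4·15 + 12
15 = 1·12 + 3
12 = 4·3 + 0
gcd(15, 72) = 3.
Express as a combination:
3 = 15 − 12
3 = −72 + 5·15
So 3 = (-1)·72 + (5)·15.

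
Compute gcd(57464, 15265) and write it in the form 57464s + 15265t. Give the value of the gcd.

Repeated division:
57464 = 3×15265 + 11669
15265 = 1×11669 + 3596
11669 = 3×3596 + 881
3596 = 4×881 + 72
881 = 12×72 + 17
72 = 4×17 + 4
17 = 4×4 + 1
4 = 4×1 + 0
gcd(57464, 15265) = 1.
Back-substituting:
1 = 17 − 4·4
1 = −4·72 + 17·17
1 = 17·881 − 208·72
1 = −208·3596 + 849·881
1 = 849·11669 − 2755·3596
1 = −2755·15265 + 3604·11669
1 = 3604·57464 − 13567·15265
So 1 = (3604)·57464 + (-13567)·15265.

1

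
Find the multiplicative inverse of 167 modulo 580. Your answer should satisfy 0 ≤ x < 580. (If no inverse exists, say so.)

323

Run Euclid on (580, 167):
580 = 3*167 + 79
167 = 2*79 + 9
79 = 8*9 + 7
9 = 1*7 + 2
7 = 3*2 + 1
2 = 2*1 + 0
Since gcd(167, 580) = 1, back-substitute to write 1 as a combination:
1 = 7 − 3·2
1 = −3·9 + 4·7
1 = 4·79 − 35·9
1 = −35·167 + 74·79
1 = 74·580 − 257·167
So 167·(-257) ≡ 1 (mod 580), and -257 ≡ 323 (mod 580).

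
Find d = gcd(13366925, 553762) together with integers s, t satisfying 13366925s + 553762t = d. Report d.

Euclidean algorithm:
13366925 = 24×553762 + 76637
553762 = 7×76637 + 17303
76637 = 4×17303 + 7425
17303 = 2×7425 + 2453
7425 = 3×2453 + 66
2453 = 37×66 + 11
66 = 6×11 + 0
gcd(13366925, 553762) = 11.
Back-substituting:
11 = 2453 − 37·66
11 = −37·7425 + 112·2453
11 = 112·17303 − 261·7425
11 = −261·76637 + 1156·17303
11 = 1156·553762 − 8353·76637
11 = −8353·13366925 + 201628·553762
So 11 = (-8353)·13366925 + (201628)·553762.

11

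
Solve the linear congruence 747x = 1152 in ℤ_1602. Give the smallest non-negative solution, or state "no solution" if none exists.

38

First find gcd(747, 1602):
1602 = 2·747 + 108
747 = 6·108 + 99
108 = 1·99 + 9
99 = 11·9 + 0
gcd = 9 and 9 | 1152, so solutions exist. Divide through by 9: 83x ≡ 128 (mod 178).
Now find 83⁻¹ mod 178:
178 = 2×83 + 12
83 = 6×12 + 11
12 = 1×11 + 1
11 = 11×1 + 0
Back-substitute:
1 = 12 − 11
1 = −83 + 7·12
1 = 7·178 − 15·83
So 83·(-15) ≡ 1 (mod 178), i.e. 83⁻¹ ≡ 163.
Then x ≡ 163·128 ≡ 38 (mod 178); the smallest non-negative solution is x = 38.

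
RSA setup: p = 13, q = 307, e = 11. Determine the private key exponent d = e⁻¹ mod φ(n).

2003

φ(n) = (p−1)(q−1) = 12·306 = 3672.
Need d with 11·d ≡ 1 (mod 3672). Apply the extended Euclidean algorithm:
3672 = 333*11 + 9
11 = 1*9 + 2
9 = 4*2 + 1
2 = 2*1 + 0
Back-substitute:
1 = 9 − 4·2
1 = −4·11 + 5·9
1 = 5·3672 − 1669·11
So 11·(-1669) ≡ 1 (mod 3672), hence d ≡ -1669 ≡ 2003 (mod 3672).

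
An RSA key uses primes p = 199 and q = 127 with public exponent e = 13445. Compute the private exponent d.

19925

φ(n) = (p−1)(q−1) = 198·126 = 24948.
Need d with 13445·d ≡ 1 (mod 24948). Apply the extended Euclidean algorithm:
24948 = 1·13445 + 11503
13445 = 1·11503 + 1942
11503 = 5·1942 + 1793
1942 = 1·1793 + 149
1793 = 12·149 + 5
149 = 29·5 + 4
5 = 1·4 + 1
4 = 4·1 + 0
Back-substitute:
1 = 5 − 4
1 = −149 + 30·5
1 = 30·1793 − 361·149
1 = −361·1942 + 391·1793
1 = 391·11503 − 2316·1942
1 = −2316·13445 + 2707·11503
1 = 2707·24948 − 5023·13445
So 13445·(-5023) ≡ 1 (mod 24948), hence d ≡ -5023 ≡ 19925 (mod 24948).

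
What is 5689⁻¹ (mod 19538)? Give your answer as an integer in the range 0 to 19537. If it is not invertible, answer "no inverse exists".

Apply the Euclidean algorithm to 19538 and 5689:
19538 = 3×5689 + 2471
5689 = 2×2471 + 747
2471 = 3×747 + 230
747 = 3×230 + 57
230 = 4×57 + 2
57 = 28×2 + 1
2 = 2×1 + 0
Since gcd(5689, 19538) = 1, back-substitute to write 1 as a combination:
1 = 57 − 28·2
1 = −28·230 + 113·57
1 = 113·747 − 367·230
1 = −367·2471 + 1214·747
1 = 1214·5689 − 2795·2471
1 = −2795·19538 + 9599·5689
So 5689·9599 ≡ 1 (mod 19538).

9599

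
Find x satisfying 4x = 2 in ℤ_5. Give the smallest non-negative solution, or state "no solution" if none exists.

3

First find gcd(4, 5):
5 = 1*4 + 1
4 = 4*1 + 0
gcd = 1, so a unique solution mod 5 exists.
Back-substitute for the Bézout coefficients:
1 = 5 − 4
So 4·(-1) ≡ 1 (mod 5), giving 4⁻¹ ≡ 4.
x ≡ 4⁻¹·2 ≡ 4·2 ≡ 3 (mod 5).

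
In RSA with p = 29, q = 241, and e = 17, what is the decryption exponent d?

3953

φ(n) = (p−1)(q−1) = 28·240 = 6720.
Need d with 17·d ≡ 1 (mod 6720). Apply the extended Euclidean algorithm:
6720 = 395·17 + 5
17 = 3·5 + 2
5 = 2·2 + 1
2 = 2·1 + 0
Back-substitute:
1 = 5 − 2·2
1 = −2·17 + 7·5
1 = 7·6720 − 2767·17
So 17·(-2767) ≡ 1 (mod 6720), hence d ≡ -2767 ≡ 3953 (mod 6720).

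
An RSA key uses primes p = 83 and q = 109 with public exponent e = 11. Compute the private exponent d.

φ(n) = (p−1)(q−1) = 82·108 = 8856.
Need d with 11·d ≡ 1 (mod 8856). Apply the extended Euclidean algorithm:
8856 = 805·11 + 1
11 = 11·1 + 0
Back-substitute:
1 = 8856 − 805·11
So 11·(-805) ≡ 1 (mod 8856), hence d ≡ -805 ≡ 8051 (mod 8856).

8051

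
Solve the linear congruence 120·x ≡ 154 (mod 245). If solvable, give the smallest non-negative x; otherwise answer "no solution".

no solution

gcd(120, 245):
245 = 2×120 + 5
120 = 24×5 + 0
gcd = 5, but 5 ∤ 154, so the congruence has no solution.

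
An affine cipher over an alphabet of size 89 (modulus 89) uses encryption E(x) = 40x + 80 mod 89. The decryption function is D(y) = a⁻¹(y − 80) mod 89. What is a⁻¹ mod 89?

gcd(89, 40) by repeated division:
89 = 2×40 + 9
40 = 4×9 + 4
9 = 2×4 + 1
4 = 4×1 + 0
Since gcd(40, 89) = 1, back-substitute to write 1 as a combination:
1 = 9 − 2·4
1 = −2·40 + 9·9
1 = 9·89 − 20·40
Hence 40⁻¹ ≡ -20 ≡ 69 (mod 89).

69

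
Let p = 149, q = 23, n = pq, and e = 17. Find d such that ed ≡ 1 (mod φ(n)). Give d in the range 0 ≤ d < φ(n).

2873

φ(n) = (p−1)(q−1) = 148·22 = 3256.
Need d with 17·d ≡ 1 (mod 3256). Apply the extended Euclidean algorithm:
3256 = 191·17 + 9
17 = 1·9 + 8
9 = 1·8 + 1
8 = 8·1 + 0
Back-substitute:
1 = 9 − 8
1 = −17 + 2·9
1 = 2·3256 − 383·17
So 17·(-383) ≡ 1 (mod 3256), hence d ≡ -383 ≡ 2873 (mod 3256).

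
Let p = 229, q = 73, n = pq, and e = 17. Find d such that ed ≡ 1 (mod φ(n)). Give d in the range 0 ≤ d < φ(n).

2897

φ(n) = (p−1)(q−1) = 228·72 = 16416.
Need d with 17·d ≡ 1 (mod 16416). Apply the extended Euclidean algorithm:
16416 = 965*17 + 11
17 = 1*11 + 6
11 = 1*6 + 5
6 = 1*5 + 1
5 = 5*1 + 0
Back-substitute:
1 = 6 − 5
1 = −11 + 2·6
1 = 2·17 − 3·11
1 = −3·16416 + 2897·17
So 17·2897 ≡ 1 (mod 16416), hence d = 2897.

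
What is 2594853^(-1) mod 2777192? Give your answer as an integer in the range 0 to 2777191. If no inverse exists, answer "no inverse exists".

Extended Euclidean algorithm:
2777192 = 1·2594853 + 182339
2594853 = 14·182339 + 42107
182339 = 4·42107 + 13911
42107 = 3·13911 + 374
13911 = 37·374 + 73
374 = 5·73 + 9
73 = 8·9 + 1
9 = 9·1 + 0
The gcd is 1. Working backward:
1 = 73 − 8·9
1 = −8·374 + 41·73
1 = 41·13911 − 1525·374
1 = −1525·42107 + 4616·13911
1 = 4616·182339 − 19989·42107
1 = −19989·2594853 + 284462·182339
1 = 284462·2777192 − 304451·2594853
Thus 2594853·(-304451) ≡ 1 (mod 2777192); reducing, -304451 mod 2777192 = 2472741.

2472741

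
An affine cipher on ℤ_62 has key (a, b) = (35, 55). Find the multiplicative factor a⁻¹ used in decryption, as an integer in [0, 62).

39

Run Euclid on (62, 35):
62 = 1×35 + 27
35 = 1×27 + 8
27 = 3×8 + 3
8 = 2×3 + 2
3 = 1×2 + 1
2 = 2×1 + 0
gcd = 1, so the inverse exists. Back-substitute:
1 = 3 − 2
1 = −8 + 3·3
1 = 3·27 − 10·8
1 = −10·35 + 13·27
1 = 13·62 − 23·35
So 35·(-23) ≡ 1 (mod 62), and -23 ≡ 39 (mod 62).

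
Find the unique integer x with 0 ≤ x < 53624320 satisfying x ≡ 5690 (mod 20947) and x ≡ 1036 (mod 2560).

Write x = 5690 + 20947·k. Then 20947·k ≡ 1036 − 5690 ≡ 466 (mod 2560).
Need 20947⁻¹ mod 2560. Extended Euclid on (2560, 467):
2560 = 5·467 + 225
467 = 2·225 + 17
225 = 13·17 + 4
17 = 4·4 + 1
4 = 4·1 + 0
Back-substitute:
1 = 17 − 4·4
1 = −4·225 + 53·17
1 = 53·467 − 110·225
1 = −110·2560 + 603·467
20947⁻¹ ≡ 603 (mod 2560), so k ≡ 603·466 ≡ 1958 (mod 2560).
x = 5690 + 20947·1958 = 41019916.

41019916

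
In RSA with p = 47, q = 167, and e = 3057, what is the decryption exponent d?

φ(n) = (p−1)(q−1) = 46·166 = 7636.
Need d with 3057·d ≡ 1 (mod 7636). Apply the extended Euclidean algorithm:
7636 = 2×3057 + 1522
3057 = 2×1522 + 13
1522 = 117×13 + 1
13 = 13×1 + 0
Back-substitute:
1 = 1522 − 117·13
1 = −117·3057 + 235·1522
1 = 235·7636 − 587·3057
So 3057·(-587) ≡ 1 (mod 7636), hence d ≡ -587 ≡ 7049 (mod 7636).

7049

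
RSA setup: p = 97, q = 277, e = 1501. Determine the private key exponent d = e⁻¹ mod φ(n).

13045

φ(n) = (p−1)(q−1) = 96·276 = 26496.
Need d with 1501·d ≡ 1 (mod 26496). Apply the extended Euclidean algorithm:
26496 = 17·1501 + 979
1501 = 1·979 + 522
979 = 1·522 + 457
522 = 1·457 + 65
457 = 7·65 + 2
65 = 32·2 + 1
2 = 2·1 + 0
Back-substitute:
1 = 65 − 32·2
1 = −32·457 + 225·65
1 = 225·522 − 257·457
1 = −257·979 + 482·522
1 = 482·1501 − 739·979
1 = −739·26496 + 13045·1501
So 1501·13045 ≡ 1 (mod 26496), hence d = 13045.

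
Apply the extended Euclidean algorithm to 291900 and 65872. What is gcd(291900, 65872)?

4

Euclidean algorithm:
291900 = 4·65872 + 28412
65872 = 2·28412 + 9048
28412 = 3·9048 + 1268
9048 = 7·1268 + 172
1268 = 7·172 + 64
172 = 2·64 + 44
64 = 1·44 + 20
44 = 2·20 + 4
20 = 5·4 + 0
gcd(291900, 65872) = 4.
Back-substituting:
4 = 44 − 2·20
4 = −2·64 + 3·44
4 = 3·172 − 8·64
4 = −8·1268 + 59·172
4 = 59·9048 − 421·1268
4 = −421·28412 + 1322·9048
4 = 1322·65872 − 3065·28412
4 = −3065·291900 + 13582·65872
So 4 = (-3065)·291900 + (13582)·65872.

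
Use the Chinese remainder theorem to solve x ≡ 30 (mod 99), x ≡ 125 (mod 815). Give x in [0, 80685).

21315

Write x = 30 + 99·k. Then 99·k ≡ 125 − 30 ≡ 95 (mod 815).
Need 99⁻¹ mod 815. Extended Euclid on (815, 99):
815 = 8×99 + 23
99 = 4×23 + 7
23 = 3×7 + 2
7 = 3×2 + 1
2 = 2×1 + 0
Back-substitute:
1 = 7 − 3·2
1 = −3·23 + 10·7
1 = 10·99 − 43·23
1 = −43·815 + 354·99
99⁻¹ ≡ 354 (mod 815), so k ≡ 354·95 ≡ 215 (mod 815).
x = 30 + 99·215 = 21315.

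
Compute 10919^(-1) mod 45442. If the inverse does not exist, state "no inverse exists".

10833

Apply the Euclidean algorithm to 45442 and 10919:
45442 = 4·10919 + 1766
10919 = 6·1766 + 323
1766 = 5·323 + 151
323 = 2·151 + 21
151 = 7·21 + 4
21 = 5·4 + 1
4 = 4·1 + 0
Since gcd(10919, 45442) = 1, back-substitute to write 1 as a combination:
1 = 21 − 5·4
1 = −5·151 + 36·21
1 = 36·323 − 77·151
1 = −77·1766 + 421·323
1 = 421·10919 − 2603·1766
1 = −2603·45442 + 10833·10919
So 10919·10833 ≡ 1 (mod 45442).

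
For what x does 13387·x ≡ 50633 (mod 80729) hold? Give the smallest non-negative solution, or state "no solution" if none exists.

First find gcd(13387, 80729):
80729 = 6·13387 + 407
13387 = 32·407 + 363
407 = 1·363 + 44
363 = 8·44 + 11
44 = 4·11 + 0
gcd = 11 and 11 | 50633, so solutions exist. Divide through by 11: 1217x ≡ 4603 (mod 7339).
Now find 1217⁻¹ mod 7339:
7339 = 6×1217 + 37
1217 = 32×37 + 33
37 = 1×33 + 4
33 = 8×4 + 1
4 = 4×1 + 0
Back-substitute:
1 = 33 − 8·4
1 = −8·37 + 9·33
1 = 9·1217 − 296·37
1 = −296·7339 + 1785·1217
So 1217⁻¹ ≡ 1785 (mod 7339).
Then x ≡ 1785·4603 ≡ 4014 (mod 7339); the smallest non-negative solution is x = 4014.

4014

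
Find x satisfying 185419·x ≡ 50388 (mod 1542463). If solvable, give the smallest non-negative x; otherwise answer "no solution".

First find gcd(185419, 1542463):
1542463 = 8×185419 + 59111
185419 = 3×59111 + 8086
59111 = 7×8086 + 2509
8086 = 3×2509 + 559
2509 = 4×559 + 273
559 = 2×273 + 13
273 = 21×13 + 0
gcd = 13 and 13 | 50388, so solutions exist. Divide through by 13: 14263x ≡ 3876 (mod 118651).
Now find 14263⁻¹ mod 118651:
118651 = 8·14263 + 4547
14263 = 3·4547 + 622
4547 = 7·622 + 193
622 = 3·193 + 43
193 = 4·43 + 21
43 = 2·21 + 1
21 = 21·1 + 0
Back-substitute:
1 = 43 − 2·21
1 = −2·193 + 9·43
1 = 9·622 − 29·193
1 = −29·4547 + 212·622
1 = 212·14263 − 665·4547
1 = −665·118651 + 5532·14263
So 14263⁻¹ ≡ 5532 (mod 118651).
Then x ≡ 5532·3876 ≡ 84852 (mod 118651); the smallest non-negative solution is x = 84852.

84852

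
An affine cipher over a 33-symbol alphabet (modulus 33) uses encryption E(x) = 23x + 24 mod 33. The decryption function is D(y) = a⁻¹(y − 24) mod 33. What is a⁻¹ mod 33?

Apply the Euclidean algorithm to 33 and 23:
33 = 1×23 + 10
23 = 2×10 + 3
10 = 3×3 + 1
3 = 3×1 + 0
Since gcd(23, 33) = 1, back-substitute to write 1 as a combination:
1 = 10 − 3·3
1 = −3·23 + 7·10
1 = 7·33 − 10·23
Hence 23⁻¹ ≡ -10 ≡ 23 (mod 33).

23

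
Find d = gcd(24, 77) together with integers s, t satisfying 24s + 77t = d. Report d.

1

Repeated division:
77 = 3×24 + 5
24 = 4×5 + 4
5 = 1×4 + 1
4 = 4×1 + 0
gcd(24, 77) = 1.
Working backward:
1 = 5 − 4
1 = −24 + 5·5
1 = 5·77 − 16·24
So 1 = (5)·77 + (-16)·24.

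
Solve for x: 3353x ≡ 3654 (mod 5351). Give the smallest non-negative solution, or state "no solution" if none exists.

First find gcd(3353, 5351):
5351 = 1·3353 + 1998
3353 = 1·1998 + 1355
1998 = 1·1355 + 643
1355 = 2·643 + 69
643 = 9·69 + 22
69 = 3·22 + 3
22 = 7·3 + 1
3 = 3·1 + 0
gcd = 1, so a unique solution mod 5351 exists.
Back-substitute for the Bézout coefficients:
1 = 22 − 7·3
1 = −7·69 + 22·22
1 = 22·643 − 205·69
1 = −205·1355 + 432·643
1 = 432·1998 − 637·1355
1 = −637·3353 + 1069·1998
1 = 1069·5351 − 1706·3353
So 3353·(-1706) ≡ 1 (mod 5351), giving 3353⁻¹ ≡ 3645.
x ≡ 3353⁻¹·3654 ≡ 3645·3654 ≡ 191 (mod 5351).

191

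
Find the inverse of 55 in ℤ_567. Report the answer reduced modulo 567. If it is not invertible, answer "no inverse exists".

Apply the Euclidean algorithm to 567 and 55:
567 = 10·55 + 17
55 = 3·17 + 4
17 = 4·4 + 1
4 = 4·1 + 0
gcd = 1, so the inverse exists. Back-substitute:
1 = 17 − 4·4
1 = −4·55 + 13·17
1 = 13·567 − 134·55
Hence 55⁻¹ ≡ -134 ≡ 433 (mod 567).

433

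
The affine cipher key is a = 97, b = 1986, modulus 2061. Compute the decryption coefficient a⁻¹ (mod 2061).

85

Extended Euclidean algorithm:
2061 = 21*97 + 24
97 = 4*24 + 1
24 = 24*1 + 0
The gcd is 1. Working backward:
1 = 97 − 4·24
1 = −4·2061 + 85·97
So 97·85 ≡ 1 (mod 2061).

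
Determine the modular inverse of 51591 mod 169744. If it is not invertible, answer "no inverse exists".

Apply the Euclidean algorithm to 169744 and 51591:
169744 = 3×51591 + 14971
51591 = 3×14971 + 6678
14971 = 2×6678 + 1615
6678 = 4×1615 + 218
1615 = 7×218 + 89
218 = 2×89 + 40
89 = 2×40 + 9
40 = 4×9 + 4
9 = 2×4 + 1
4 = 4×1 + 0
The gcd is 1. Working backward:
1 = 9 − 2·4
1 = −2·40 + 9·9
1 = 9·89 − 20·40
1 = −20·218 + 49·89
1 = 49·1615 − 363·218
1 = −363·6678 + 1501·1615
1 = 1501·14971 − 3365·6678
1 = −3365·51591 + 11596·14971
1 = 11596·169744 − 38153·51591
Hence 51591⁻¹ ≡ -38153 ≡ 131591 (mod 169744).

131591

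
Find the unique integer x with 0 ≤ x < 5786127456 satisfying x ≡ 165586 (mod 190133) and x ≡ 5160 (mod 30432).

Write x = 165586 + 190133·k. Then 190133·k ≡ 5160 − 165586 ≡ 22166 (mod 30432).
Need 190133⁻¹ mod 30432. Extended Euclid on (30432, 7541):
30432 = 4·7541 + 268
7541 = 28·268 + 37
268 = 7·37 + 9
37 = 4·9 + 1
9 = 9·1 + 0
Back-substitute:
1 = 37 − 4·9
1 = −4·268 + 29·37
1 = 29·7541 − 816·268
1 = −816·30432 + 3293·7541
190133⁻¹ ≡ 3293 (mod 30432), so k ≡ 3293·22166 ≡ 16702 (mod 30432).
x = 165586 + 190133·16702 = 3175766952.

3175766952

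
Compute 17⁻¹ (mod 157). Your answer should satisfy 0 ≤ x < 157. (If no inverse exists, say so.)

37

gcd(157, 17) by repeated division:
157 = 9×17 + 4
17 = 4×4 + 1
4 = 4×1 + 0
gcd = 1, so the inverse exists. Back-substitute:
1 = 17 − 4·4
1 = −4·157 + 37·17
So 17·37 ≡ 1 (mod 157).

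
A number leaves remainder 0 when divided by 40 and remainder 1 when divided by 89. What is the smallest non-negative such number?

Write x = 0 + 40·k. Then 40·k ≡ 1 − 0 ≡ 1 (mod 89).
Need 40⁻¹ mod 89. Extended Euclid on (89, 40):
89 = 2*40 + 9
40 = 4*9 + 4
9 = 2*4 + 1
4 = 4*1 + 0
Back-substitute:
1 = 9 − 2·4
1 = −2·40 + 9·9
1 = 9·89 − 20·40
40⁻¹ ≡ 69 (mod 89), so k ≡ 69·1 ≡ 69 (mod 89).
x = 0 + 40·69 = 2760.

2760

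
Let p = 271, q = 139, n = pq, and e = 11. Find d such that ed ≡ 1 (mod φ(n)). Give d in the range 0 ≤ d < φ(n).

23711

φ(n) = (p−1)(q−1) = 270·138 = 37260.
Need d with 11·d ≡ 1 (mod 37260). Apply the extended Euclidean algorithm:
37260 = 3387×11 + 3
11 = 3×3 + 2
3 = 1×2 + 1
2 = 2×1 + 0
Back-substitute:
1 = 3 − 2
1 = −11 + 4·3
1 = 4·37260 − 13549·11
So 11·(-13549) ≡ 1 (mod 37260), hence d ≡ -13549 ≡ 23711 (mod 37260).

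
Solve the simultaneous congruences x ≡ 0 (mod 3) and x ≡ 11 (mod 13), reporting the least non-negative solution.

Write x = 0 + 3·k. Then 3·k ≡ 11 − 0 ≡ 11 (mod 13).
Need 3⁻¹ mod 13. Extended Euclid on (13, 3):
13 = 4×3 + 1
3 = 3×1 + 0
Back-substitute:
1 = 13 − 4·3
3⁻¹ ≡ 9 (mod 13), so k ≡ 9·11 ≡ 8 (mod 13).
x = 0 + 3·8 = 24.

24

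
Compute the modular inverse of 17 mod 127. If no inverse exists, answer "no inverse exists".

gcd(127, 17) by repeated division:
127 = 7*17 + 8
17 = 2*8 + 1
8 = 8*1 + 0
Since gcd(17, 127) = 1, back-substitute to write 1 as a combination:
1 = 17 − 2·8
1 = −2·127 + 15·17
So 17·15 ≡ 1 (mod 127).

15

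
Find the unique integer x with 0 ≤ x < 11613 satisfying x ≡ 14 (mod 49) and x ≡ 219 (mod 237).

Write x = 14 + 49·k. Then 49·k ≡ 219 − 14 ≡ 205 (mod 237).
Need 49⁻¹ mod 237. Extended Euclid on (237, 49):
237 = 4*49 + 41
49 = 1*41 + 8
41 = 5*8 + 1
8 = 8*1 + 0
Back-substitute:
1 = 41 − 5·8
1 = −5·49 + 6·41
1 = 6·237 − 29·49
49⁻¹ ≡ 208 (mod 237), so k ≡ 208·205 ≡ 217 (mod 237).
x = 14 + 49·217 = 10647.

10647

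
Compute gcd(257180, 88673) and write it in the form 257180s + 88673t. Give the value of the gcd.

1

Apply Euclid's algorithm to 257180 and 88673:
257180 = 2×88673 + 79834
88673 = 1×79834 + 8839
79834 = 9×8839 + 283
8839 = 31×283 + 66
283 = 4×66 + 19
66 = 3×19 + 9
19 = 2×9 + 1
9 = 9×1 + 0
gcd(257180, 88673) = 1.
Back-substituting:
1 = 19 − 2·9
1 = −2·66 + 7·19
1 = 7·283 − 30·66
1 = −30·8839 + 937·283
1 = 937·79834 − 8463·8839
1 = −8463·88673 + 9400·79834
1 = 9400·257180 − 27263·88673
So 1 = (9400)·257180 + (-27263)·88673.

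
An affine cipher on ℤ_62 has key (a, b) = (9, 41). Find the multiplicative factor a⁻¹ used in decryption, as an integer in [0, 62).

gcd(62, 9) by repeated division:
62 = 6×9 + 8
9 = 1×8 + 1
8 = 8×1 + 0
The gcd is 1. Working backward:
1 = 9 − 8
1 = −62 + 7·9
So 9·7 ≡ 1 (mod 62).

7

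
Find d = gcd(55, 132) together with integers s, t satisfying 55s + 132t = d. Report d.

11

Apply Euclid's algorithm to 132 and 55:
132 = 2·55 + 22
55 = 2·22 + 11
22 = 2·11 + 0
gcd(55, 132) = 11.
Back-substituting:
11 = 55 − 2·22
11 = −2·132 + 5·55
So 11 = (-2)·132 + (5)·55.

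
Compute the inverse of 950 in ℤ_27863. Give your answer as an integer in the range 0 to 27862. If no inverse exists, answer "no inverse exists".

Extended Euclidean algorithm:
27863 = 29·950 + 313
950 = 3·313 + 11
313 = 28·11 + 5
11 = 2·5 + 1
5 = 5·1 + 0
gcd = 1, so the inverse exists. Back-substitute:
1 = 11 − 2·5
1 = −2·313 + 57·11
1 = 57·950 − 173·313
1 = −173·27863 + 5074·950
So 950·5074 ≡ 1 (mod 27863).

5074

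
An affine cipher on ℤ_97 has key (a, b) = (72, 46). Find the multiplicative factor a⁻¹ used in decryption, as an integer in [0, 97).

31

Extended Euclidean algorithm:
97 = 1×72 + 25
72 = 2×25 + 22
25 = 1×22 + 3
22 = 7×3 + 1
3 = 3×1 + 0
Since gcd(72, 97) = 1, back-substitute to write 1 as a combination:
1 = 22 − 7·3
1 = −7·25 + 8·22
1 = 8·72 − 23·25
1 = −23·97 + 31·72
So 72·31 ≡ 1 (mod 97).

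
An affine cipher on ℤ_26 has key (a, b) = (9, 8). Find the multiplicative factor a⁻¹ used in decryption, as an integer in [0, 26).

3

Run Euclid on (26, 9):
26 = 2*9 + 8
9 = 1*8 + 1
8 = 8*1 + 0
Since gcd(9, 26) = 1, back-substitute to write 1 as a combination:
1 = 9 − 8
1 = −26 + 3·9
So 9·3 ≡ 1 (mod 26).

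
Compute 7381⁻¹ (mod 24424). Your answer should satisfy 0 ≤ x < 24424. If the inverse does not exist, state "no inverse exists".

16661

Apply the Euclidean algorithm to 24424 and 7381:
24424 = 3*7381 + 2281
7381 = 3*2281 + 538
2281 = 4*538 + 129
538 = 4*129 + 22
129 = 5*22 + 19
22 = 1*19 + 3
19 = 6*3 + 1
3 = 3*1 + 0
gcd = 1, so the inverse exists. Back-substitute:
1 = 19 − 6·3
1 = −6·22 + 7·19
1 = 7·129 − 41·22
1 = −41·538 + 171·129
1 = 171·2281 − 725·538
1 = −725·7381 + 2346·2281
1 = 2346·24424 − 7763·7381
Thus 7381·(-7763) ≡ 1 (mod 24424); reducing, -7763 mod 24424 = 16661.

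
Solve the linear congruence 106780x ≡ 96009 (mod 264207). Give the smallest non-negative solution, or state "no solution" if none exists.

97323

First find gcd(106780, 264207):
264207 = 2×106780 + 50647
106780 = 2×50647 + 5486
50647 = 9×5486 + 1273
5486 = 4×1273 + 394
1273 = 3×394 + 91
394 = 4×91 + 30
91 = 3×30 + 1
30 = 30×1 + 0
gcd = 1, so a unique solution mod 264207 exists.
Back-substitute for the Bézout coefficients:
1 = 91 − 3·30
1 = −3·394 + 13·91
1 = 13·1273 − 42·394
1 = −42·5486 + 181·1273
1 = 181·50647 − 1671·5486
1 = −1671·106780 + 3523·50647
1 = 3523·264207 − 8717·106780
So 106780·(-8717) ≡ 1 (mod 264207), giving 106780⁻¹ ≡ 255490.
x ≡ 106780⁻¹·96009 ≡ 255490·96009 ≡ 97323 (mod 264207).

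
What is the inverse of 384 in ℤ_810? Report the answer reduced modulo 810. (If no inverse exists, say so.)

Compute gcd(384, 810):
810 = 2×384 + 42
384 = 9×42 + 6
42 = 7×6 + 0
The gcd is 6, not 1, hence no inverse exists.

no inverse exists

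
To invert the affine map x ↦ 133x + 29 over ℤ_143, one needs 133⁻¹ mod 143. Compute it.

100

Run Euclid on (143, 133):
143 = 1·133 + 10
133 = 13·10 + 3
10 = 3·3 + 1
3 = 3·1 + 0
Since gcd(133, 143) = 1, back-substitute to write 1 as a combination:
1 = 10 − 3·3
1 = −3·133 + 40·10
1 = 40·143 − 43·133
Hence 133⁻¹ ≡ -43 ≡ 100 (mod 143).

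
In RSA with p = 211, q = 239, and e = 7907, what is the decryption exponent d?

φ(n) = (p−1)(q−1) = 210·238 = 49980.
Need d with 7907·d ≡ 1 (mod 49980). Apply the extended Euclidean algorithm:
49980 = 6×7907 + 2538
7907 = 3×2538 + 293
2538 = 8×293 + 194
293 = 1×194 + 99
194 = 1×99 + 95
99 = 1×95 + 4
95 = 23×4 + 3
4 = 1×3 + 1
3 = 3×1 + 0
Back-substitute:
1 = 4 − 3
1 = −95 + 24·4
1 = 24·99 − 25·95
1 = −25·194 + 49·99
1 = 49·293 − 74·194
1 = −74·2538 + 641·293
1 = 641·7907 − 1997·2538
1 = −1997·49980 + 12623·7907
So 7907·12623 ≡ 1 (mod 49980), hence d = 12623.

12623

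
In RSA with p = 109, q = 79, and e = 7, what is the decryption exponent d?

φ(n) = (p−1)(q−1) = 108·78 = 8424.
Need d with 7·d ≡ 1 (mod 8424). Apply the extended Euclidean algorithm:
8424 = 1203·7 + 3
7 = 2·3 + 1
3 = 3·1 + 0
Back-substitute:
1 = 7 − 2·3
1 = −2·8424 + 2407·7
So 7·2407 ≡ 1 (mod 8424), hence d = 2407.

2407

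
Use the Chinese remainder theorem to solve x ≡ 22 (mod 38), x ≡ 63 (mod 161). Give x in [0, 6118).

4088

Write x = 22 + 38·k. Then 38·k ≡ 63 − 22 ≡ 41 (mod 161).
Need 38⁻¹ mod 161. Extended Euclid on (161, 38):
161 = 4*38 + 9
38 = 4*9 + 2
9 = 4*2 + 1
2 = 2*1 + 0
Back-substitute:
1 = 9 − 4·2
1 = −4·38 + 17·9
1 = 17·161 − 72·38
38⁻¹ ≡ 89 (mod 161), so k ≡ 89·41 ≡ 107 (mod 161).
x = 22 + 38·107 = 4088.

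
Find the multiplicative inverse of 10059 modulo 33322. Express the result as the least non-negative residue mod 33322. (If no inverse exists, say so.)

Run Euclid on (33322, 10059):
33322 = 3*10059 + 3145
10059 = 3*3145 + 624
3145 = 5*624 + 25
624 = 24*25 + 24
25 = 1*24 + 1
24 = 24*1 + 0
gcd = 1, so the inverse exists. Back-substitute:
1 = 25 − 24
1 = −624 + 25·25
1 = 25·3145 − 126·624
1 = −126·10059 + 403·3145
1 = 403·33322 − 1335·10059
Hence 10059⁻¹ ≡ -1335 ≡ 31987 (mod 33322).

31987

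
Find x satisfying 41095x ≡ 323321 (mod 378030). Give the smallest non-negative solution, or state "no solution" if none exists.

no solution

gcd(41095, 378030):
378030 = 9*41095 + 8175
41095 = 5*8175 + 220
8175 = 37*220 + 35
220 = 6*35 + 10
35 = 3*10 + 5
10 = 2*5 + 0
gcd = 5, but 5 ∤ 323321, so the congruence has no solution.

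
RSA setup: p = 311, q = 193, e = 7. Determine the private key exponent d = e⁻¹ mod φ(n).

8503

φ(n) = (p−1)(q−1) = 310·192 = 59520.
Need d with 7·d ≡ 1 (mod 59520). Apply the extended Euclidean algorithm:
59520 = 8502*7 + 6
7 = 1*6 + 1
6 = 6*1 + 0
Back-substitute:
1 = 7 − 6
1 = −59520 + 8503·7
So 7·8503 ≡ 1 (mod 59520), hence d = 8503.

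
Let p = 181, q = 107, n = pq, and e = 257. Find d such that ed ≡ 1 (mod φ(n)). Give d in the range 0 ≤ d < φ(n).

φ(n) = (p−1)(q−1) = 180·106 = 19080.
Need d with 257·d ≡ 1 (mod 19080). Apply the extended Euclidean algorithm:
19080 = 74×257 + 62
257 = 4×62 + 9
62 = 6×9 + 8
9 = 1×8 + 1
8 = 8×1 + 0
Back-substitute:
1 = 9 − 8
1 = −62 + 7·9
1 = 7·257 − 29·62
1 = −29·19080 + 2153·257
So 257·2153 ≡ 1 (mod 19080), hence d = 2153.

2153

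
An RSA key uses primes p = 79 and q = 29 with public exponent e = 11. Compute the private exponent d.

φ(n) = (p−1)(q−1) = 78·28 = 2184.
Need d with 11·d ≡ 1 (mod 2184). Apply the extended Euclidean algorithm:
2184 = 198×11 + 6
11 = 1×6 + 5
6 = 1×5 + 1
5 = 5×1 + 0
Back-substitute:
1 = 6 − 5
1 = −11 + 2·6
1 = 2·2184 − 397·11
So 11·(-397) ≡ 1 (mod 2184), hence d ≡ -397 ≡ 1787 (mod 2184).

1787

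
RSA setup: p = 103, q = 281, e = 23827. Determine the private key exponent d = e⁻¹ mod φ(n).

6523

φ(n) = (p−1)(q−1) = 102·280 = 28560.
Need d with 23827·d ≡ 1 (mod 28560). Apply the extended Euclidean algorithm:
28560 = 1·23827 + 4733
23827 = 5·4733 + 162
4733 = 29·162 + 35
162 = 4·35 + 22
35 = 1·22 + 13
22 = 1·13 + 9
13 = 1·9 + 4
9 = 2·4 + 1
4 = 4·1 + 0
Back-substitute:
1 = 9 − 2·4
1 = −2·13 + 3·9
1 = 3·22 − 5·13
1 = −5·35 + 8·22
1 = 8·162 − 37·35
1 = −37·4733 + 1081·162
1 = 1081·23827 − 5442·4733
1 = −5442·28560 + 6523·23827
So 23827·6523 ≡ 1 (mod 28560), hence d = 6523.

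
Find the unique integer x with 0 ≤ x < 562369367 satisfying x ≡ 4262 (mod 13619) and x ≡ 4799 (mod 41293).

235994294

Write x = 4262 + 13619·k. Then 13619·k ≡ 4799 − 4262 ≡ 537 (mod 41293).
Need 13619⁻¹ mod 41293. Extended Euclid on (41293, 13619):
41293 = 3·13619 + 436
13619 = 31·436 + 103
436 = 4·103 + 24
103 = 4·24 + 7
24 = 3·7 + 3
7 = 2·3 + 1
3 = 3·1 + 0
Back-substitute:
1 = 7 − 2·3
1 = −2·24 + 7·7
1 = 7·103 − 30·24
1 = −30·436 + 127·103
1 = 127·13619 − 3967·436
1 = −3967·41293 + 12028·13619
13619⁻¹ ≡ 12028 (mod 41293), so k ≡ 12028·537 ≡ 17328 (mod 41293).
x = 4262 + 13619·17328 = 235994294.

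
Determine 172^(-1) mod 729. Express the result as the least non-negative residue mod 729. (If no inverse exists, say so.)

640

Run Euclid on (729, 172):
729 = 4*172 + 41
172 = 4*41 + 8
41 = 5*8 + 1
8 = 8*1 + 0
gcd = 1, so the inverse exists. Back-substitute:
1 = 41 − 5·8
1 = −5·172 + 21·41
1 = 21·729 − 89·172
Hence 172⁻¹ ≡ -89 ≡ 640 (mod 729).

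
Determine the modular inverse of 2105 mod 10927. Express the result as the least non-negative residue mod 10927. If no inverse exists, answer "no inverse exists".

gcd(10927, 2105) by repeated division:
10927 = 5·2105 + 402
2105 = 5·402 + 95
402 = 4·95 + 22
95 = 4·22 + 7
22 = 3·7 + 1
7 = 7·1 + 0
The gcd is 1. Working backward:
1 = 22 − 3·7
1 = −3·95 + 13·22
1 = 13·402 − 55·95
1 = −55·2105 + 288·402
1 = 288·10927 − 1495·2105
Thus 2105·(-1495) ≡ 1 (mod 10927); reducing, -1495 mod 10927 = 9432.

9432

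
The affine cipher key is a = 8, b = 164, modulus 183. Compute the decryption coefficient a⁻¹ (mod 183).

23

Apply the Euclidean algorithm to 183 and 8:
183 = 22×8 + 7
8 = 1×7 + 1
7 = 7×1 + 0
The gcd is 1. Working backward:
1 = 8 − 7
1 = −183 + 23·8
So 8·23 ≡ 1 (mod 183).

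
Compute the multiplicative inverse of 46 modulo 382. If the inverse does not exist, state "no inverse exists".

no inverse exists

Euclidean algorithm on 382, 46:
382 = 8·46 + 14
46 = 3·14 + 4
14 = 3·4 + 2
4 = 2·2 + 0
The gcd is 2, not 1, hence no inverse exists.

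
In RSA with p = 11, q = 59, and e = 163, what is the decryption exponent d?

φ(n) = (p−1)(q−1) = 10·58 = 580.
Need d with 163·d ≡ 1 (mod 580). Apply the extended Euclidean algorithm:
580 = 3*163 + 91
163 = 1*91 + 72
91 = 1*72 + 19
72 = 3*19 + 15
19 = 1*15 + 4
15 = 3*4 + 3
4 = 1*3 + 1
3 = 3*1 + 0
Back-substitute:
1 = 4 − 3
1 = −15 + 4·4
1 = 4·19 − 5·15
1 = −5·72 + 19·19
1 = 19·91 − 24·72
1 = −24·163 + 43·91
1 = 43·580 − 153·163
So 163·(-153) ≡ 1 (mod 580), hence d ≡ -153 ≡ 427 (mod 580).

427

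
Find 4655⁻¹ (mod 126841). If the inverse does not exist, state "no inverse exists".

Apply the Euclidean algorithm to 126841 and 4655:
126841 = 27*4655 + 1156
4655 = 4*1156 + 31
1156 = 37*31 + 9
31 = 3*9 + 4
9 = 2*4 + 1
4 = 4*1 + 0
gcd = 1, so the inverse exists. Back-substitute:
1 = 9 − 2·4
1 = −2·31 + 7·9
1 = 7·1156 − 261·31
1 = −261·4655 + 1051·1156
1 = 1051·126841 − 28638·4655
So 4655·(-28638) ≡ 1 (mod 126841), and -28638 ≡ 98203 (mod 126841).

98203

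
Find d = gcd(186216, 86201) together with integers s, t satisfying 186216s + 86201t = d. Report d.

1

Repeated division:
186216 = 2*86201 + 13814
86201 = 6*13814 + 3317
13814 = 4*3317 + 546
3317 = 6*546 + 41
546 = 13*41 + 13
41 = 3*13 + 2
13 = 6*2 + 1
2 = 2*1 + 0
gcd(186216, 86201) = 1.
Back-substituting:
1 = 13 − 6·2
1 = −6·41 + 19·13
1 = 19·546 − 253·41
1 = −253·3317 + 1537·546
1 = 1537·13814 − 6401·3317
1 = −6401·86201 + 39943·13814
1 = 39943·186216 − 86287·86201
So 1 = (39943)·186216 + (-86287)·86201.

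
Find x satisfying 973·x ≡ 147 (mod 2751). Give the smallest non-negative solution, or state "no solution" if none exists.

150

First find gcd(973, 2751):
2751 = 2·973 + 805
973 = 1·805 + 168
805 = 4·168 + 133
168 = 1·133 + 35
133 = 3·35 + 28
35 = 1·28 + 7
28 = 4·7 + 0
gcd = 7 and 7 | 147, so solutions exist. Divide through by 7: 139x ≡ 21 (mod 393).
Now find 139⁻¹ mod 393:
393 = 2×139 + 115
139 = 1×115 + 24
115 = 4×24 + 19
24 = 1×19 + 5
19 = 3×5 + 4
5 = 1×4 + 1
4 = 4×1 + 0
Back-substitute:
1 = 5 − 4
1 = −19 + 4·5
1 = 4·24 − 5·19
1 = −5·115 + 24·24
1 = 24·139 − 29·115
1 = −29·393 + 82·139
So 139⁻¹ ≡ 82 (mod 393).
Then x ≡ 82·21 ≡ 150 (mod 393); the smallest non-negative solution is x = 150.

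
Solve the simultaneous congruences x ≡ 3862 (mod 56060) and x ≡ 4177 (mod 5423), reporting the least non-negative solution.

236745242

Write x = 3862 + 56060·k. Then 56060·k ≡ 4177 − 3862 ≡ 315 (mod 5423).
Need 56060⁻¹ mod 5423. Extended Euclid on (5423, 1830):
5423 = 2·1830 + 1763
1830 = 1·1763 + 67
1763 = 26·67 + 21
67 = 3·21 + 4
21 = 5·4 + 1
4 = 4·1 + 0
Back-substitute:
1 = 21 − 5·4
1 = −5·67 + 16·21
1 = 16·1763 − 421·67
1 = −421·1830 + 437·1763
1 = 437·5423 − 1295·1830
56060⁻¹ ≡ 4128 (mod 5423), so k ≡ 4128·315 ≡ 4223 (mod 5423).
x = 3862 + 56060·4223 = 236745242.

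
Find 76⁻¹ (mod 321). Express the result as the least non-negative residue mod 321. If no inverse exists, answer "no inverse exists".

283

gcd(321, 76) by repeated division:
321 = 4×76 + 17
76 = 4×17 + 8
17 = 2×8 + 1
8 = 8×1 + 0
gcd = 1, so the inverse exists. Back-substitute:
1 = 17 − 2·8
1 = −2·76 + 9·17
1 = 9·321 − 38·76
Thus 76·(-38) ≡ 1 (mod 321); reducing, -38 mod 321 = 283.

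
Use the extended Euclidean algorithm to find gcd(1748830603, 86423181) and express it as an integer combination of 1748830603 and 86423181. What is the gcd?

Repeated division:
1748830603 = 20·86423181 + 20366983
86423181 = 4·20366983 + 4955249
20366983 = 4·4955249 + 545987
4955249 = 9·545987 + 41366
545987 = 13·41366 + 8229
41366 = 5·8229 + 221
8229 = 37·221 + 52
221 = 4·52 + 13
52 = 4·13 + 0
gcd(1748830603, 86423181) = 13.
Back-substituting:
13 = 221 − 4·52
13 = −4·8229 + 149·221
13 = 149·41366 − 749·8229
13 = −749·545987 + 9886·41366
13 = 9886·4955249 − 89723·545987
13 = −89723·20366983 + 368778·4955249
13 = 368778·86423181 − 1564835·20366983
13 = −1564835·1748830603 + 31665478·86423181
So 13 = (-1564835)·1748830603 + (31665478)·86423181.

13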